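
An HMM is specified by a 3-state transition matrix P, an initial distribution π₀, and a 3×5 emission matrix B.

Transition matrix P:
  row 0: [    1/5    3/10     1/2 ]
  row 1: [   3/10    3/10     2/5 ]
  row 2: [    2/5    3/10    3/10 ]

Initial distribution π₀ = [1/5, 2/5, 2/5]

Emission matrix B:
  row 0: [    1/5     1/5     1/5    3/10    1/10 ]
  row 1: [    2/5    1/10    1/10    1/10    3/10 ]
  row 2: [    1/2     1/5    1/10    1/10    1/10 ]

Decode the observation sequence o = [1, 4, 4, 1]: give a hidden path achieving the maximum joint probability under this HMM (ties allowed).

t=0: δ = [4.000e-02, 4.000e-02, 8.000e-02]  (obs o_0=1)
t=1: δ = [3.200e-03, 7.200e-03, 2.400e-03]  ψ = [2, 2, 2]  (obs o_1=4)
t=2: δ = [2.160e-04, 6.480e-04, 2.880e-04]  ψ = [1, 1, 1]  (obs o_2=4)
t=3: δ = [3.888e-05, 1.944e-05, 5.184e-05]  ψ = [1, 1, 1]  (obs o_3=1)
backtrack: best end state = 2; path = [2, 1, 1, 2]

path = [2, 1, 1, 2]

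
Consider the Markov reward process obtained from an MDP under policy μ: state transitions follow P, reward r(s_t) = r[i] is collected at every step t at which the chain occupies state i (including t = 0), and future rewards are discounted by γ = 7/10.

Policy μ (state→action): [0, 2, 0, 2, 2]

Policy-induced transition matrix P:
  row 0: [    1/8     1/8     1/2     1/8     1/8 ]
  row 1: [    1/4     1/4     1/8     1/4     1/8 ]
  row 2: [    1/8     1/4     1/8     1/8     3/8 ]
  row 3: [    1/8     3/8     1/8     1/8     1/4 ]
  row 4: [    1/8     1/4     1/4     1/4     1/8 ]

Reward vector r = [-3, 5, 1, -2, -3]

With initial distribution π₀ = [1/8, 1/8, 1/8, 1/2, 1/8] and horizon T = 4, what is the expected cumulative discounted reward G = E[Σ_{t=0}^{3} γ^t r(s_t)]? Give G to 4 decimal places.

t=0: π = [0.1250, 0.1250, 0.1250, 0.5000, 0.1250], E[r] = -1.0000, γ^t·E[r] = -1.000000, running G = -1.000000
t=1: π = [0.1406, 0.2969, 0.1875, 0.1563, 0.2188], E[r] = 0.2813, γ^t·E[r] = 0.196875, running G = -0.803125
t=2: π = [0.1621, 0.2520, 0.2051, 0.1895, 0.1914], E[r] = 0.0254, γ^t·E[r] = 0.012441, running G = -0.790684
t=3: π = [0.1565, 0.2534, 0.2097, 0.1804, 0.2000], E[r] = 0.0466, γ^t·E[r] = 0.015994, running G = -0.774689

G = -0.7747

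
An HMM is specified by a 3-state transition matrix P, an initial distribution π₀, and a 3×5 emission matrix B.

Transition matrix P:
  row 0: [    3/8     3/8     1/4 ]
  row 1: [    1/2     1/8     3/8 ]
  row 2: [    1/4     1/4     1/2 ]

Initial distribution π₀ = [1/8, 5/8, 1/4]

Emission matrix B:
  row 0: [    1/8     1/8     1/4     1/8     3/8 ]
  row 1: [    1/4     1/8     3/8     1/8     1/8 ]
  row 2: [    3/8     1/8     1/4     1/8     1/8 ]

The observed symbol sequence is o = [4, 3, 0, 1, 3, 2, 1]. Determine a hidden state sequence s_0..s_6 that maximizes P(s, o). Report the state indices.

t=0: δ = [4.688e-02, 7.812e-02, 3.125e-02]  (obs o_0=4)
t=1: δ = [4.883e-03, 2.197e-03, 3.662e-03]  ψ = [1, 0, 1]  (obs o_1=3)
t=2: δ = [2.289e-04, 4.578e-04, 6.866e-04]  ψ = [0, 0, 2]  (obs o_2=0)
t=3: δ = [2.861e-05, 2.146e-05, 4.292e-05]  ψ = [1, 2, 2]  (obs o_3=1)
t=4: δ = [1.341e-06, 1.341e-06, 2.682e-06]  ψ = [0, 0, 2]  (obs o_4=3)
t=5: δ = [1.676e-07, 2.515e-07, 3.353e-07]  ψ = [1, 2, 2]  (obs o_5=2)
t=6: δ = [1.572e-08, 1.048e-08, 2.095e-08]  ψ = [1, 2, 2]  (obs o_6=1)
backtrack: best end state = 2; path = [1, 2, 2, 2, 2, 2, 2]

path = [1, 2, 2, 2, 2, 2, 2]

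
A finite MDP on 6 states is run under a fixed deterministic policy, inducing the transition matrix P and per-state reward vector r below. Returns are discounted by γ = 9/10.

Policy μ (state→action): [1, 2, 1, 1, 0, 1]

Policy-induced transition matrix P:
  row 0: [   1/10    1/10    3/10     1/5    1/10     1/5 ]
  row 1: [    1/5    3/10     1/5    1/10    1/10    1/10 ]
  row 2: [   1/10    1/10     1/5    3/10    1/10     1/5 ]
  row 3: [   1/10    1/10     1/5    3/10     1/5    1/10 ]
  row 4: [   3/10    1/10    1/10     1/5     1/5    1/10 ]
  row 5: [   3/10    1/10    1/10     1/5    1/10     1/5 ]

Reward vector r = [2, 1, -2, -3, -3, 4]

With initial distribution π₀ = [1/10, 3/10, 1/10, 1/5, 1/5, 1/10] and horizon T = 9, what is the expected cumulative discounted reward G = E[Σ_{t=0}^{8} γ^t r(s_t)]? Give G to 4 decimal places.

t=0: π = [0.1000, 0.3000, 0.1000, 0.2000, 0.2000, 0.1000], E[r] = -0.5000, γ^t·E[r] = -0.500000, running G = -0.500000
t=1: π = [0.1900, 0.1600, 0.1800, 0.2000, 0.1400, 0.1300], E[r] = -0.3200, γ^t·E[r] = -0.288000, running G = -0.788000
t=2: π = [0.1700, 0.1320, 0.1920, 0.2220, 0.1340, 0.1500], E[r] = -0.3800, γ^t·E[r] = -0.307800, running G = -1.095800
t=3: π = [0.1700, 0.1264, 0.1886, 0.2282, 0.1356, 0.1512], E[r] = -0.3974, γ^t·E[r] = -0.289705, running G = -1.385505
t=4: π = [0.1700, 0.1253, 0.1883, 0.2290, 0.1364, 0.1510], E[r] = -0.4037, γ^t·E[r] = -0.264868, running G = -1.650372
t=5: π = [0.1700, 0.1251, 0.1883, 0.2292, 0.1365, 0.1509], E[r] = -0.4050, γ^t·E[r] = -0.239150, running G = -1.889522
t=6: π = [0.1700, 0.1250, 0.1883, 0.2292, 0.1366, 0.1509], E[r] = -0.4053, γ^t·E[r] = -0.215375, running G = -2.104897
t=7: π = [0.1700, 0.1250, 0.1883, 0.2292, 0.1366, 0.1509], E[r] = -0.4053, γ^t·E[r] = -0.193863, running G = -2.298760
t=8: π = [0.1700, 0.1250, 0.1883, 0.2292, 0.1366, 0.1509], E[r] = -0.4053, γ^t·E[r] = -0.174482, running G = -2.473242

G = -2.4732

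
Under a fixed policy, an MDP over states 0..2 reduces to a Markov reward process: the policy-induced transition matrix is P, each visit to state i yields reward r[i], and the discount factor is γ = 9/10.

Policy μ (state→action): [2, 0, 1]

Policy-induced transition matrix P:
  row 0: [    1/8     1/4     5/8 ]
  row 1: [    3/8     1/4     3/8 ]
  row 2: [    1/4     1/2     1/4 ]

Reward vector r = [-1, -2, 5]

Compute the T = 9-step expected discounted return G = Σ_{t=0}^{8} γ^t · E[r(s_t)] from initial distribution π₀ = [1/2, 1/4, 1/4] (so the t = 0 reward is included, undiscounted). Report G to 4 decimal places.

G = 5.7273

t=0: π = [0.5000, 0.2500, 0.2500], E[r] = 0.2500, γ^t·E[r] = 0.250000, running G = 0.250000
t=1: π = [0.2188, 0.3125, 0.4688], E[r] = 1.5000, γ^t·E[r] = 1.350000, running G = 1.600000
t=2: π = [0.2617, 0.3672, 0.3711], E[r] = 0.8594, γ^t·E[r] = 0.696094, running G = 2.296094
t=3: π = [0.2632, 0.3428, 0.3940], E[r] = 1.0215, γ^t·E[r] = 0.744662, running G = 3.040756
t=4: π = [0.2599, 0.3485, 0.3915], E[r] = 1.0007, γ^t·E[r] = 0.656581, running G = 3.697336
t=5: π = [0.2611, 0.3479, 0.3910], E[r] = 0.9984, γ^t·E[r] = 0.589535, running G = 4.286871
t=6: π = [0.2609, 0.3478, 0.3914], E[r] = 1.0006, γ^t·E[r] = 0.531739, running G = 4.818610
t=7: π = [0.2609, 0.3478, 0.3913], E[r] = 0.9999, γ^t·E[r] = 0.478245, running G = 5.296855
t=8: π = [0.2609, 0.3478, 0.3913], E[r] = 1.0000, γ^t·E[r] = 0.430470, running G = 5.727325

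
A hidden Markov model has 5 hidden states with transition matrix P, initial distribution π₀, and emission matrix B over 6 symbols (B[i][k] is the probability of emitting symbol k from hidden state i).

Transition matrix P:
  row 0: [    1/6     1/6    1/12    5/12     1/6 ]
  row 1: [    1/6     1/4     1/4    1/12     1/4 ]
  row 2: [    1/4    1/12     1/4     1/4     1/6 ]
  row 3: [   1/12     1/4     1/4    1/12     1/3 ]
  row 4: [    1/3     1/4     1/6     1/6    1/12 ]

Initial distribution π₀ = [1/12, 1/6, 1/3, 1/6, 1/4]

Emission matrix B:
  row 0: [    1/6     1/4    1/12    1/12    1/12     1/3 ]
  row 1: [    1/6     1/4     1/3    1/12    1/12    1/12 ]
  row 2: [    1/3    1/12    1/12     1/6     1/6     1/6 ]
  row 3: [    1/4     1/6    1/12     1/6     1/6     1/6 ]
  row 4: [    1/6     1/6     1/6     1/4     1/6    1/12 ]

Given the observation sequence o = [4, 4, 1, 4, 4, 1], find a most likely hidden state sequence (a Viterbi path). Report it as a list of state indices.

t=0: δ = [6.944e-03, 1.389e-02, 5.556e-02, 2.778e-02, 4.167e-02]  (obs o_0=4)
t=1: δ = [1.157e-03, 8.681e-04, 2.315e-03, 2.315e-03, 1.543e-03]  ψ = [2, 4, 2, 2, 2]  (obs o_1=4)
t=2: δ = [1.447e-04, 1.447e-04, 4.823e-05, 9.645e-05, 1.286e-04]  ψ = [2, 3, 2, 2, 3]  (obs o_2=1)
t=3: δ = [3.572e-06, 3.014e-06, 6.028e-06, 1.005e-05, 6.028e-06]  ψ = [4, 1, 1, 0, 1]  (obs o_3=4)
t=4: δ = [1.674e-07, 2.093e-07, 4.186e-07, 2.512e-07, 5.582e-07]  ψ = [4, 3, 3, 2, 3]  (obs o_4=4)
t=5: δ = [4.651e-08, 3.489e-08, 8.721e-09, 1.744e-08, 1.395e-08]  ψ = [4, 4, 2, 2, 3]  (obs o_5=1)
backtrack: best end state = 0; path = [2, 2, 0, 3, 4, 0]

path = [2, 2, 0, 3, 4, 0]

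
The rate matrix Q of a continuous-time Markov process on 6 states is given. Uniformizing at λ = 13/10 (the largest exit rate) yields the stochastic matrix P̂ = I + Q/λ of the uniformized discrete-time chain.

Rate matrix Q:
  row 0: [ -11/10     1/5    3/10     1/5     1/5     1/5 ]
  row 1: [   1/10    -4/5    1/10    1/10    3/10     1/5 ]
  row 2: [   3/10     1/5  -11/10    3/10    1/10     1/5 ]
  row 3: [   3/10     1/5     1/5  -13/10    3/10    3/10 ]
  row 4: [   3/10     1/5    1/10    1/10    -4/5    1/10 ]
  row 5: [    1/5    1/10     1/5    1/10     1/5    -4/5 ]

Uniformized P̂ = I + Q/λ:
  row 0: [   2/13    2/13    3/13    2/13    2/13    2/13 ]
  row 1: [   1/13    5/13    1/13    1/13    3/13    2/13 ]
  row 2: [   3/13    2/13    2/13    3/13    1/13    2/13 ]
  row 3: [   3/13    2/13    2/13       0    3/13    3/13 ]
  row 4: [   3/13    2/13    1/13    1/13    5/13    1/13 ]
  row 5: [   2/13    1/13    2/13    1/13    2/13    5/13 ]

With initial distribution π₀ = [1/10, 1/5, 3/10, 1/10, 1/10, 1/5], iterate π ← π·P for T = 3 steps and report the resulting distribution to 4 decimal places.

t=0: π = [0.1000, 0.2000, 0.3000, 0.1000, 0.1000, 0.2000]
t=1: π = [0.1769, 0.1846, 0.1385, 0.1231, 0.1769, 0.2000]
t=2: π = [0.1734, 0.1811, 0.1396, 0.1024, 0.2077, 0.1959]
t=3: π = [0.1745, 0.1806, 0.1373, 0.1039, 0.2128, 0.1909]

π = [0.1745, 0.1806, 0.1373, 0.1039, 0.2128, 0.1909]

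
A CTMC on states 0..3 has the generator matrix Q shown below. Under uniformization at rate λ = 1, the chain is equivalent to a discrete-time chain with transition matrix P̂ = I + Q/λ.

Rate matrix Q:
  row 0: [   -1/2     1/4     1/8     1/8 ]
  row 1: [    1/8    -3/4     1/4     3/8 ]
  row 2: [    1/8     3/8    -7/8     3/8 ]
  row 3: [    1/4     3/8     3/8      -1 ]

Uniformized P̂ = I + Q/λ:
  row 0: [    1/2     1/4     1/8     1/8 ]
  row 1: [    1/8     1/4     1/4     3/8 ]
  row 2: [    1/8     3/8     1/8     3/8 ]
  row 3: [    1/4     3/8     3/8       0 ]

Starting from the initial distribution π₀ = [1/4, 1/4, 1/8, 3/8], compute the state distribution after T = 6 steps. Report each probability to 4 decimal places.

t=0: π = [0.2500, 0.2500, 0.1250, 0.3750]
t=1: π = [0.2656, 0.3125, 0.2500, 0.1719]
t=2: π = [0.2461, 0.3027, 0.2070, 0.2441]
t=3: π = [0.2478, 0.3064, 0.2239, 0.2219]
t=4: π = [0.2457, 0.3057, 0.2188, 0.2298]
t=5: π = [0.2459, 0.3061, 0.2207, 0.2274]
t=6: π = [0.2456, 0.3060, 0.2201, 0.2283]

π = [0.2456, 0.3060, 0.2201, 0.2283]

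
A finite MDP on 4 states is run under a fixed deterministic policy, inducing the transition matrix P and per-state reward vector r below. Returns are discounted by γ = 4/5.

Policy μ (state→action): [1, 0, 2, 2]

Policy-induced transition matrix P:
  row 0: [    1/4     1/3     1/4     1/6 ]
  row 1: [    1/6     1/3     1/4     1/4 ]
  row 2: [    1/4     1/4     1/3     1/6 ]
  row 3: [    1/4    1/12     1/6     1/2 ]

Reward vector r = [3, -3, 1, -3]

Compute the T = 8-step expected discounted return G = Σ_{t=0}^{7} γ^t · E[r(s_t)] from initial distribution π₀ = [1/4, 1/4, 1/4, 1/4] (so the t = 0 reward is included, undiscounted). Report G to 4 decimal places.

G = -2.4927

t=0: π = [0.2500, 0.2500, 0.2500, 0.2500], E[r] = -0.5000, γ^t·E[r] = -0.500000, running G = -0.500000
t=1: π = [0.2292, 0.2500, 0.2500, 0.2708], E[r] = -0.6250, γ^t·E[r] = -0.500000, running G = -1.000000
t=2: π = [0.2292, 0.2448, 0.2483, 0.2778], E[r] = -0.6319, γ^t·E[r] = -0.404444, running G = -1.404444
t=3: π = [0.2296, 0.2432, 0.2475, 0.2797], E[r] = -0.6322, γ^t·E[r] = -0.323704, running G = -1.728148
t=4: π = [0.2297, 0.2428, 0.2473, 0.2802], E[r] = -0.6323, γ^t·E[r] = -0.258993, running G = -1.987141
t=5: π = [0.2298, 0.2427, 0.2473, 0.2803], E[r] = -0.6323, γ^t·E[r] = -0.207205, running G = -2.194345
t=6: π = [0.2298, 0.2427, 0.2472, 0.2803], E[r] = -0.6323, γ^t·E[r] = -0.165766, running G = -2.360112
t=7: π = [0.2298, 0.2426, 0.2472, 0.2803], E[r] = -0.6324, γ^t·E[r] = -0.132614, running G = -2.492726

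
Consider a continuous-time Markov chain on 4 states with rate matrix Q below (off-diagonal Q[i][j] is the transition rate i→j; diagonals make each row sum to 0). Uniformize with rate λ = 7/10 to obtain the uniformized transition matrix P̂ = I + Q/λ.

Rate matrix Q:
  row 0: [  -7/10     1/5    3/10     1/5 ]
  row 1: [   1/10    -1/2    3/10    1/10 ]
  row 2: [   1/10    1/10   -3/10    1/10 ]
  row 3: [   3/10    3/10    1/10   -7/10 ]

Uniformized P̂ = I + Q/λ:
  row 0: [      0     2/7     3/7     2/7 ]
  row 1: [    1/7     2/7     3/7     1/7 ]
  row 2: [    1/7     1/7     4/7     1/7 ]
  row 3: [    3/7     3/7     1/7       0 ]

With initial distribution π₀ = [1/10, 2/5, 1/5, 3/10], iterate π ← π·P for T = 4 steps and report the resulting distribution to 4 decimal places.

π = [0.1593, 0.2419, 0.4522, 0.1466]

t=0: π = [0.1000, 0.4000, 0.2000, 0.3000]
t=1: π = [0.2143, 0.3000, 0.3714, 0.1143]
t=2: π = [0.1449, 0.2490, 0.4490, 0.1571]
t=3: π = [0.1671, 0.2440, 0.4478, 0.1411]
t=4: π = [0.1593, 0.2419, 0.4522, 0.1466]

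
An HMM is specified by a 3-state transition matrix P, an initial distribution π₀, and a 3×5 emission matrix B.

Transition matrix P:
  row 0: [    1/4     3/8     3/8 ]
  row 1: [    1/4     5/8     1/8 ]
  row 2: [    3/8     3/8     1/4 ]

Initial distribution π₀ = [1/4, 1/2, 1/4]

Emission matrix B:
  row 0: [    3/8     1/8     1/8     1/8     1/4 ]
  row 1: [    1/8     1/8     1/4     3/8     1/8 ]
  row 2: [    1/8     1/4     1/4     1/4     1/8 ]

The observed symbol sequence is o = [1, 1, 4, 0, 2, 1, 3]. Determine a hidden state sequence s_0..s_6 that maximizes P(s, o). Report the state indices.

path = [1, 1, 1, 1, 1, 1, 1]

t=0: δ = [3.125e-02, 6.250e-02, 6.250e-02]  (obs o_0=1)
t=1: δ = [2.930e-03, 4.883e-03, 3.906e-03]  ψ = [2, 1, 2]  (obs o_1=1)
t=2: δ = [3.662e-04, 3.815e-04, 1.373e-04]  ψ = [2, 1, 0]  (obs o_2=4)
t=3: δ = [3.576e-05, 2.980e-05, 1.717e-05]  ψ = [1, 1, 0]  (obs o_3=0)
t=4: δ = [1.118e-06, 4.657e-06, 3.353e-06]  ψ = [0, 1, 0]  (obs o_4=2)
t=5: δ = [1.572e-07, 3.638e-07, 2.095e-07]  ψ = [2, 1, 2]  (obs o_5=1)
t=6: δ = [1.137e-08, 8.527e-08, 1.473e-08]  ψ = [1, 1, 0]  (obs o_6=3)
backtrack: best end state = 1; path = [1, 1, 1, 1, 1, 1, 1]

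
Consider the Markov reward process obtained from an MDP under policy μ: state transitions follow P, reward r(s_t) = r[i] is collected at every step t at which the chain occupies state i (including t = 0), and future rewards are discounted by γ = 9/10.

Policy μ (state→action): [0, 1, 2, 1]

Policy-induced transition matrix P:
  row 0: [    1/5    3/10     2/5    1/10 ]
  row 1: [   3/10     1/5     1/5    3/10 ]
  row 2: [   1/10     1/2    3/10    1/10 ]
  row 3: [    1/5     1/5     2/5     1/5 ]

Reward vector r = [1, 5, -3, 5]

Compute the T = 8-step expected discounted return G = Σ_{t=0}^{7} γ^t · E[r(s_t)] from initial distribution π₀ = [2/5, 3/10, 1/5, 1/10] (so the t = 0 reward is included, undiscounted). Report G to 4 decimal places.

t=0: π = [0.4000, 0.3000, 0.2000, 0.1000], E[r] = 1.8000, γ^t·E[r] = 1.800000, running G = 1.800000
t=1: π = [0.2100, 0.3000, 0.3200, 0.1700], E[r] = 1.6000, γ^t·E[r] = 1.440000, running G = 3.240000
t=2: π = [0.1980, 0.3170, 0.3080, 0.1770], E[r] = 1.7440, γ^t·E[r] = 1.412640, running G = 4.652640
t=3: π = [0.2009, 0.3122, 0.3058, 0.1811], E[r] = 1.7500, γ^t·E[r] = 1.275750, running G = 5.928390
t=4: π = [0.2006, 0.3118, 0.3070, 0.1806], E[r] = 1.7416, γ^t·E[r] = 1.142664, running G = 7.071054
t=5: π = [0.2005, 0.3122, 0.3069, 0.1804], E[r] = 1.7426, γ^t·E[r] = 1.028971, running G = 8.100025
t=6: π = [0.2005, 0.3121, 0.3069, 0.1805], E[r] = 1.7429, γ^t·E[r] = 0.926255, running G = 9.026280
t=7: π = [0.2005, 0.3121, 0.3069, 0.1805], E[r] = 1.7428, γ^t·E[r] = 0.833578, running G = 9.859859

G = 9.8599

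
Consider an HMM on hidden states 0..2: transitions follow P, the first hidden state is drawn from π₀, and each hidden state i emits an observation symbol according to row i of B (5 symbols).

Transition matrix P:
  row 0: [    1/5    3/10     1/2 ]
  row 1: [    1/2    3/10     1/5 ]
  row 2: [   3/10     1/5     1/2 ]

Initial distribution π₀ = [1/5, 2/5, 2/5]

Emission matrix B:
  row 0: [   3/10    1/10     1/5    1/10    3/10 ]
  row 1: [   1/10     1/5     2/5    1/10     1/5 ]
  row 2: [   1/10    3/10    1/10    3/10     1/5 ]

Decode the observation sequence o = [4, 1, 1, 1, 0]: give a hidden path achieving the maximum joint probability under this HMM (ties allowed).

t=0: δ = [6.000e-02, 8.000e-02, 8.000e-02]  (obs o_0=4)
t=1: δ = [4.000e-03, 4.800e-03, 1.200e-02]  ψ = [1, 1, 2]  (obs o_1=1)
t=2: δ = [3.600e-04, 4.800e-04, 1.800e-03]  ψ = [2, 2, 2]  (obs o_2=1)
t=3: δ = [5.400e-05, 7.200e-05, 2.700e-04]  ψ = [2, 2, 2]  (obs o_3=1)
t=4: δ = [2.430e-05, 5.400e-06, 1.350e-05]  ψ = [2, 2, 2]  (obs o_4=0)
backtrack: best end state = 0; path = [2, 2, 2, 2, 0]

path = [2, 2, 2, 2, 0]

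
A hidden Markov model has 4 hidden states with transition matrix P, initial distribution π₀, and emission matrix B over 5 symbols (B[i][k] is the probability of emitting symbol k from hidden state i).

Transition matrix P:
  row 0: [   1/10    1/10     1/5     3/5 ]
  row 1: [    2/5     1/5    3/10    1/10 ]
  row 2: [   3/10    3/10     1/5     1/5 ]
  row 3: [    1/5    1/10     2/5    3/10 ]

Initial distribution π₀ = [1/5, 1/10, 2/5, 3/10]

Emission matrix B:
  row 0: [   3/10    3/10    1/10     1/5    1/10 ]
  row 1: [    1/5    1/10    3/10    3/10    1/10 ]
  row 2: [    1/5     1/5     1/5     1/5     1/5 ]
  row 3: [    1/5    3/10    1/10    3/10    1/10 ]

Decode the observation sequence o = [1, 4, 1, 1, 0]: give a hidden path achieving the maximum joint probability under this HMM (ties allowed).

path = [3, 2, 0, 3, 2]

t=0: δ = [6.000e-02, 1.000e-02, 8.000e-02, 9.000e-02]  (obs o_0=1)
t=1: δ = [2.400e-03, 2.400e-03, 7.200e-03, 3.600e-03]  ψ = [2, 2, 3, 0]  (obs o_1=4)
t=2: δ = [6.480e-04, 2.160e-04, 2.880e-04, 4.320e-04]  ψ = [2, 2, 2, 0]  (obs o_2=1)
t=3: δ = [2.592e-05, 8.640e-06, 3.456e-05, 1.166e-04]  ψ = [1, 2, 3, 0]  (obs o_3=1)
t=4: δ = [6.998e-06, 2.333e-06, 9.331e-06, 6.998e-06]  ψ = [3, 3, 3, 3]  (obs o_4=0)
backtrack: best end state = 2; path = [3, 2, 0, 3, 2]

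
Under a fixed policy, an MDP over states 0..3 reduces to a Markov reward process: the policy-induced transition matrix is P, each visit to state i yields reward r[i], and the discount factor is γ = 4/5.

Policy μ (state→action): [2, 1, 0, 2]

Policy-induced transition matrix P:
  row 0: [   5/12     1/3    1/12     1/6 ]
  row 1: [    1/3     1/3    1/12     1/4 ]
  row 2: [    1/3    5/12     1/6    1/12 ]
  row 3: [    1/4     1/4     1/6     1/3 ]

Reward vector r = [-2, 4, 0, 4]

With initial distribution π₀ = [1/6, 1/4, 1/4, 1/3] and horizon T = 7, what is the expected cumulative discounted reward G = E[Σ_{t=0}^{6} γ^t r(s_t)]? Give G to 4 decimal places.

t=0: π = [0.1667, 0.2500, 0.2500, 0.3333], E[r] = 2.0000, γ^t·E[r] = 2.000000, running G = 2.000000
t=1: π = [0.3194, 0.3264, 0.1319, 0.2222], E[r] = 1.5556, γ^t·E[r] = 1.244444, running G = 3.244444
t=2: π = [0.3414, 0.3258, 0.1128, 0.2199], E[r] = 1.5000, γ^t·E[r] = 0.960000, running G = 4.204444
t=3: π = [0.3435, 0.3244, 0.1111, 0.2211], E[r] = 1.4950, γ^t·E[r] = 0.765432, running G = 4.969877
t=4: π = [0.3435, 0.3242, 0.1110, 0.2213], E[r] = 1.4948, γ^t·E[r] = 0.612253, running G = 5.582130
t=5: π = [0.3435, 0.3241, 0.1110, 0.2213], E[r] = 1.4948, γ^t·E[r] = 0.489809, running G = 6.071939
t=6: π = [0.3435, 0.3241, 0.1110, 0.2213], E[r] = 1.4948, γ^t·E[r] = 0.391849, running G = 6.463787

G = 6.4638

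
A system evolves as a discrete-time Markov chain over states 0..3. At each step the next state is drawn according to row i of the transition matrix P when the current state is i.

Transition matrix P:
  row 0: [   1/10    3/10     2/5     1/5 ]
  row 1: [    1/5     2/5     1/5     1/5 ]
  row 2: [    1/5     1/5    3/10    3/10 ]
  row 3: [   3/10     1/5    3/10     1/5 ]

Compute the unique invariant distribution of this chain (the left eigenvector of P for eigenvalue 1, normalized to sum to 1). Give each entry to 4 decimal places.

Balance equations π_j = Σ_i π_i·P[i][j]:
  π_0 = 1/10·π_0 + 1/5·π_1 + 1/5·π_2 + 3/10·π_3
  π_1 = 3/10·π_0 + 2/5·π_1 + 1/5·π_2 + 1/5·π_3
  π_2 = 2/5·π_0 + 1/5·π_1 + 3/10·π_2 + 3/10·π_3
  normalize: π_0 + π_1 + π_2 + π_3 = 1
Solving the linear system gives exactly π = [198/977, 269/977, 286/977, 224/977].

π = [0.2027, 0.2753, 0.2927, 0.2293]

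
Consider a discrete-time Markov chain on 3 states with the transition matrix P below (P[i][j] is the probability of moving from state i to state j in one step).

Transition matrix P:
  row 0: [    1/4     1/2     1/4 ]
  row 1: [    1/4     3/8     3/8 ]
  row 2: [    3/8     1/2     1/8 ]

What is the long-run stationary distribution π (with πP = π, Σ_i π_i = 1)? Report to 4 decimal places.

π = [0.2840, 0.4444, 0.2716]

Balance equations π_j = Σ_i π_i·P[i][j]:
  π_0 = 1/4·π_0 + 1/4·π_1 + 3/8·π_2
  π_1 = 1/2·π_0 + 3/8·π_1 + 1/2·π_2
  normalize: π_0 + π_1 + π_2 = 1
Solving the linear system gives exactly π = [23/81, 4/9, 22/81].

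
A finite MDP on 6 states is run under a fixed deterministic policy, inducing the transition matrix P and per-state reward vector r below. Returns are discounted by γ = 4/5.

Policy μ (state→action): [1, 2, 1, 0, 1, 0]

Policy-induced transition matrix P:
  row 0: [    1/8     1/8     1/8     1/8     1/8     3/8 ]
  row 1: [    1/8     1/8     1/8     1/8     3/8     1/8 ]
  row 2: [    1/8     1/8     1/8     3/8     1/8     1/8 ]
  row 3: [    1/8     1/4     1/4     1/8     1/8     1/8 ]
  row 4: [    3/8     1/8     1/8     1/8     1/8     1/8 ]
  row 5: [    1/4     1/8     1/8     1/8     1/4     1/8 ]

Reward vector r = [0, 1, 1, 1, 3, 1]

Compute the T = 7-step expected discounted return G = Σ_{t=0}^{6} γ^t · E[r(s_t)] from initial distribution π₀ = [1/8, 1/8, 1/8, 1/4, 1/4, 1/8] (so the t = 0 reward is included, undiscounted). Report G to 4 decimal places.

t=0: π = [0.1250, 0.1250, 0.1250, 0.2500, 0.2500, 0.1250], E[r] = 1.3750, γ^t·E[r] = 1.375000, running G = 1.375000
t=1: π = [0.2031, 0.1563, 0.1563, 0.1563, 0.1719, 0.1563], E[r] = 1.1406, γ^t·E[r] = 0.912500, running G = 2.287500
t=2: π = [0.1875, 0.1445, 0.1445, 0.1641, 0.1836, 0.1758], E[r] = 1.1797, γ^t·E[r] = 0.755000, running G = 3.042500
t=3: π = [0.1929, 0.1455, 0.1455, 0.1611, 0.1831, 0.1719], E[r] = 1.1733, γ^t·E[r] = 0.600750, running G = 3.643250
t=4: π = [0.1923, 0.1451, 0.1451, 0.1614, 0.1829, 0.1732], E[r] = 1.1735, γ^t·E[r] = 0.480650, running G = 4.123900
t=5: π = [0.1924, 0.1452, 0.1452, 0.1613, 0.1829, 0.1731], E[r] = 1.1735, γ^t·E[r] = 0.384535, running G = 4.508435
t=6: π = [0.1924, 0.1452, 0.1452, 0.1613, 0.1829, 0.1731], E[r] = 1.1735, γ^t·E[r] = 0.307622, running G = 4.816057

G = 4.8161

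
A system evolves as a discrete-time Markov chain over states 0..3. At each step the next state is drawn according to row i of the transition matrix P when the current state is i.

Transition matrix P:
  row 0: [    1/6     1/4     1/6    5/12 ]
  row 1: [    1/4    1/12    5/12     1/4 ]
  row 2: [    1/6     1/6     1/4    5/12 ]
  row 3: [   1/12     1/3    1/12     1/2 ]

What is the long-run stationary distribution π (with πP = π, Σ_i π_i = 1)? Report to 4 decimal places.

Balance equations π_j = Σ_i π_i·P[i][j]:
  π_0 = 1/6·π_0 + 1/4·π_1 + 1/6·π_2 + 1/12·π_3
  π_1 = 1/4·π_0 + 1/12·π_1 + 1/6·π_2 + 1/3·π_3
  π_2 = 1/6·π_0 + 5/12·π_1 + 1/4·π_2 + 1/12·π_3
  normalize: π_0 + π_1 + π_2 + π_3 = 1
Solving the linear system gives exactly π = [265/1751, 401/1751, 362/1751, 723/1751].

π = [0.1513, 0.2290, 0.2067, 0.4129]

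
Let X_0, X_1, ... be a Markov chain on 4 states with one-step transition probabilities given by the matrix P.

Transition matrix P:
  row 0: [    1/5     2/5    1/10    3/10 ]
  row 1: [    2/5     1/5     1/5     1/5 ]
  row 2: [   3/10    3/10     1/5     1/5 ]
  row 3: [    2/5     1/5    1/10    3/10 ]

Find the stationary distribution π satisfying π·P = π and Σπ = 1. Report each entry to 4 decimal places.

π = [0.3215, 0.2785, 0.1421, 0.2579]

Balance equations π_j = Σ_i π_i·P[i][j]:
  π_0 = 1/5·π_0 + 2/5·π_1 + 3/10·π_2 + 2/5·π_3
  π_1 = 2/5·π_0 + 1/5·π_1 + 3/10·π_2 + 1/5·π_3
  π_2 = 1/10·π_0 + 1/5·π_1 + 1/5·π_2 + 1/10·π_3
  normalize: π_0 + π_1 + π_2 + π_3 = 1
Solving the linear system gives exactly π = [172/535, 149/535, 76/535, 138/535].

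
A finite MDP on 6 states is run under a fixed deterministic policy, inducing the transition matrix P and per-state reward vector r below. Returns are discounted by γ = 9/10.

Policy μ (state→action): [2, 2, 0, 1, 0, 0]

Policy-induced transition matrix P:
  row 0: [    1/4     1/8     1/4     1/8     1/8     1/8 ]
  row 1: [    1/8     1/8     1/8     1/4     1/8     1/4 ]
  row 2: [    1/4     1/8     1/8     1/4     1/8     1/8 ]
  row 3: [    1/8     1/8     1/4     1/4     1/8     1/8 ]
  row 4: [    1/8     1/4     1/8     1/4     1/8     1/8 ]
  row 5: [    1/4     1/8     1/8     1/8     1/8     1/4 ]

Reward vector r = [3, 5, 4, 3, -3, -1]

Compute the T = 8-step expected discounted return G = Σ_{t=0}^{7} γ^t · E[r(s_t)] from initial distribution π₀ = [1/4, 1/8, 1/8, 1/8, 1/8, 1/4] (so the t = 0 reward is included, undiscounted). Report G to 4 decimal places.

G = 11.2302

t=0: π = [0.2500, 0.1250, 0.1250, 0.1250, 0.1250, 0.2500], E[r] = 1.6250, γ^t·E[r] = 1.625000, running G = 1.625000
t=1: π = [0.2031, 0.1406, 0.1719, 0.1875, 0.1250, 0.1719], E[r] = 2.0156, γ^t·E[r] = 1.814063, running G = 3.439063
t=2: π = [0.1934, 0.1406, 0.1738, 0.2031, 0.1250, 0.1641], E[r] = 2.0488, γ^t·E[r] = 1.659551, running G = 5.098613
t=3: π = [0.1914, 0.1406, 0.1746, 0.2053, 0.1250, 0.1631], E[r] = 2.0535, γ^t·E[r] = 1.496977, running G = 6.595591
t=4: π = [0.1911, 0.1406, 0.1746, 0.2057, 0.1250, 0.1630], E[r] = 2.0540, γ^t·E[r] = 1.347620, running G = 7.943211
t=5: π = [0.1911, 0.1406, 0.1746, 0.2057, 0.1250, 0.1629], E[r] = 2.0541, γ^t·E[r] = 1.212901, running G = 9.156111
t=6: π = [0.1911, 0.1406, 0.1746, 0.2057, 0.1250, 0.1629], E[r] = 2.0541, γ^t·E[r] = 1.091615, running G = 10.247726
t=7: π = [0.1911, 0.1406, 0.1746, 0.2057, 0.1250, 0.1629], E[r] = 2.0541, γ^t·E[r] = 0.982454, running G = 11.230180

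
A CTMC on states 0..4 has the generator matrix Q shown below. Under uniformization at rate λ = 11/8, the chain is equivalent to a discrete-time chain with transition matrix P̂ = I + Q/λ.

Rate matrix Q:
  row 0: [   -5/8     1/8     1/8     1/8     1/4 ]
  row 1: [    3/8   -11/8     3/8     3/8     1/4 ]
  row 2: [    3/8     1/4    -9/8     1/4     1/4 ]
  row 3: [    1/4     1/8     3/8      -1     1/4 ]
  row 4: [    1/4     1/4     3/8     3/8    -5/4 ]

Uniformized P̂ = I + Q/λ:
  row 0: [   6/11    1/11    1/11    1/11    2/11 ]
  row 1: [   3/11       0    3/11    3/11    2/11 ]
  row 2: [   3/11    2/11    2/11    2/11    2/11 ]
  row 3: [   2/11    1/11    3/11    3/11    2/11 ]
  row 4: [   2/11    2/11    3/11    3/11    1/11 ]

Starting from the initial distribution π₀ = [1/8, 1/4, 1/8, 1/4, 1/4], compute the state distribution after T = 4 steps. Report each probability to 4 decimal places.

π = [0.3276, 0.1137, 0.1960, 0.1960, 0.1667]

t=0: π = [0.1250, 0.2500, 0.1250, 0.2500, 0.2500]
t=1: π = [0.2614, 0.1023, 0.2386, 0.2386, 0.1591]
t=2: π = [0.3079, 0.1178, 0.2035, 0.2035, 0.1674]
t=3: π = [0.3230, 0.1139, 0.1983, 0.1983, 0.1666]
t=4: π = [0.3276, 0.1137, 0.1960, 0.1960, 0.1667]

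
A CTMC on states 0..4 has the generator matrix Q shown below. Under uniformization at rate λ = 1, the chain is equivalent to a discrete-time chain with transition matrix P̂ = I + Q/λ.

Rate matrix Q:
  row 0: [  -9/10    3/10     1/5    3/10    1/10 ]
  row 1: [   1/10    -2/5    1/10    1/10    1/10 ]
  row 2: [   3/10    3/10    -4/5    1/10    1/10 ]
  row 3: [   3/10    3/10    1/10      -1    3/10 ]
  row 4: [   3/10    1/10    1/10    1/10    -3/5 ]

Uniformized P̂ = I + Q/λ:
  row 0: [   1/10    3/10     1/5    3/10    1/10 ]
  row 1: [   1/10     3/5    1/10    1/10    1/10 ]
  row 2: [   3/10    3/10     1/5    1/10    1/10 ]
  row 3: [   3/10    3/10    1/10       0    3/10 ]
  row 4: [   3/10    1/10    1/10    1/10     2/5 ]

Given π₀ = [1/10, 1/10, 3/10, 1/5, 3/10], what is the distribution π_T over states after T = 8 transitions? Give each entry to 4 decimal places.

π = [0.1871, 0.3774, 0.1319, 0.1249, 0.1786]

t=0: π = [0.1000, 0.1000, 0.3000, 0.2000, 0.3000]
t=1: π = [0.2600, 0.2700, 0.1400, 0.1000, 0.2300]
t=2: π = [0.1940, 0.3350, 0.1400, 0.1420, 0.1890]
t=3: π = [0.1942, 0.3627, 0.1334, 0.1246, 0.1851]
t=4: π = [0.1886, 0.3718, 0.1328, 0.1264, 0.1805]
t=5: π = [0.1879, 0.3754, 0.1321, 0.1251, 0.1794]
t=6: π = [0.1873, 0.3768, 0.1320, 0.1251, 0.1788]
t=7: π = [0.1872, 0.3773, 0.1319, 0.1250, 0.1787]
t=8: π = [0.1871, 0.3774, 0.1319, 0.1249, 0.1786]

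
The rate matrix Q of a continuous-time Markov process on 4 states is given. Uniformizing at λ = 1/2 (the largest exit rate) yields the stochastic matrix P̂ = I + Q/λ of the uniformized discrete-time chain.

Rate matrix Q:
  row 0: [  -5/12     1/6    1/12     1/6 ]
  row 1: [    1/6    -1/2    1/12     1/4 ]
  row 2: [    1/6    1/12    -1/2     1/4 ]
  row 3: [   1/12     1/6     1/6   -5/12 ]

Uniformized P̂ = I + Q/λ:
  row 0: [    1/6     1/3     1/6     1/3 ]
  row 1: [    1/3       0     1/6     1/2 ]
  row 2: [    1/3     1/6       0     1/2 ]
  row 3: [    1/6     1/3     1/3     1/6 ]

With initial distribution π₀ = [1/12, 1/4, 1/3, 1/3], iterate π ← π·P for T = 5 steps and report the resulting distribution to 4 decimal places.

π = [0.2371, 0.2248, 0.1915, 0.3467]

t=0: π = [0.0833, 0.2500, 0.3333, 0.3333]
t=1: π = [0.2639, 0.1944, 0.1667, 0.3750]
t=2: π = [0.2269, 0.2407, 0.2014, 0.3310]
t=3: π = [0.2404, 0.2195, 0.1883, 0.3519]
t=4: π = [0.2346, 0.2288, 0.1939, 0.3427]
t=5: π = [0.2371, 0.2248, 0.1915, 0.3467]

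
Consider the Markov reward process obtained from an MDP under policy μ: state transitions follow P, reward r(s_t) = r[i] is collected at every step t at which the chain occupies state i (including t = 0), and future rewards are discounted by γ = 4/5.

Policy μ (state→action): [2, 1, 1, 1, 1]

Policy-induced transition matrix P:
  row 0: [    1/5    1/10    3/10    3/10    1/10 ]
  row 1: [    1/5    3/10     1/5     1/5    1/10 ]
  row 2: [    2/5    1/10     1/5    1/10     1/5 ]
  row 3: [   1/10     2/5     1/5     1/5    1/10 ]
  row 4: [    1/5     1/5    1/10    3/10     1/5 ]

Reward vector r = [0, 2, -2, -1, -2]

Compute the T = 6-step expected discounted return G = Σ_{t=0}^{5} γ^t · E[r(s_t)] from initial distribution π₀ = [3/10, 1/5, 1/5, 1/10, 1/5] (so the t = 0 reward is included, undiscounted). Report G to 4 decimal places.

G = -1.8047

t=0: π = [0.3000, 0.2000, 0.2000, 0.1000, 0.2000], E[r] = -0.5000, γ^t·E[r] = -0.500000, running G = -0.500000
t=1: π = [0.2300, 0.1900, 0.2100, 0.2300, 0.1400], E[r] = -0.5500, γ^t·E[r] = -0.440000, running G = -0.940000
t=2: π = [0.2190, 0.2210, 0.2090, 0.2160, 0.1350], E[r] = -0.4620, γ^t·E[r] = -0.295680, running G = -1.235680
t=3: π = [0.2202, 0.2225, 0.2084, 0.2145, 0.1344], E[r] = -0.4551, γ^t·E[r] = -0.233011, running G = -1.468691
t=4: π = [0.2202, 0.2223, 0.2086, 0.2146, 0.1343], E[r] = -0.4558, γ^t·E[r] = -0.186679, running G = -1.655370
t=5: π = [0.2203, 0.2223, 0.2086, 0.2146, 0.1343], E[r] = -0.4558, γ^t·E[r] = -0.149360, running G = -1.804731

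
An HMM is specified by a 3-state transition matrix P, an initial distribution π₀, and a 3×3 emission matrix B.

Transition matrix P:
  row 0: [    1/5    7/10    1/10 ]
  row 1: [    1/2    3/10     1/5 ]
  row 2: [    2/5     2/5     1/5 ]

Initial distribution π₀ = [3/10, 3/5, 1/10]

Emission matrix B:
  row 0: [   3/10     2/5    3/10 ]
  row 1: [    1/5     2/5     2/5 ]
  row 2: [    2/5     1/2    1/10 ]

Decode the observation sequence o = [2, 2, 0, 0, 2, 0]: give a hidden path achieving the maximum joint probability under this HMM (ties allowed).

t=0: δ = [9.000e-02, 2.400e-01, 1.000e-02]  (obs o_0=2)
t=1: δ = [3.600e-02, 2.880e-02, 4.800e-03]  ψ = [1, 1, 1]  (obs o_1=2)
t=2: δ = [4.320e-03, 5.040e-03, 2.304e-03]  ψ = [1, 0, 1]  (obs o_2=0)
t=3: δ = [7.560e-04, 6.048e-04, 4.032e-04]  ψ = [1, 0, 1]  (obs o_3=0)
t=4: δ = [9.072e-05, 2.117e-04, 1.210e-05]  ψ = [1, 0, 1]  (obs o_4=2)
t=5: δ = [3.175e-05, 1.270e-05, 1.693e-05]  ψ = [1, 0, 1]  (obs o_5=0)
backtrack: best end state = 0; path = [1, 0, 1, 0, 1, 0]

path = [1, 0, 1, 0, 1, 0]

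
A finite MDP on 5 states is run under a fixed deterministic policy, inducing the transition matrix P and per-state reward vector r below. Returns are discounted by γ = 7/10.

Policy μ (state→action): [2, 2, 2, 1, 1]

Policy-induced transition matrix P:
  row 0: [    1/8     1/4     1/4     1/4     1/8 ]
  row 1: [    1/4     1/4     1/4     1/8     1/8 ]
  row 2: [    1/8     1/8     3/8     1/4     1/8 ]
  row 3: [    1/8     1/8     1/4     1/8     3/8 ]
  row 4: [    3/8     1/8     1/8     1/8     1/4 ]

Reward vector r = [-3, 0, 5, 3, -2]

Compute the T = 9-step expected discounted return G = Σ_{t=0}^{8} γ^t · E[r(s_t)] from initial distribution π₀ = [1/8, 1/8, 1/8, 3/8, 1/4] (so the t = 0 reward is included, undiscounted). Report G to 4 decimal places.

G = 2.4883

t=0: π = [0.1250, 0.1250, 0.1250, 0.3750, 0.2500], E[r] = 0.8750, γ^t·E[r] = 0.875000, running G = 0.875000
t=1: π = [0.2031, 0.1563, 0.2344, 0.1563, 0.2500], E[r] = 0.5313, γ^t·E[r] = 0.371875, running G = 1.246875
t=2: π = [0.2070, 0.1699, 0.2480, 0.1797, 0.1953], E[r] = 0.7676, γ^t·E[r] = 0.376113, running G = 1.622988
t=3: π = [0.1951, 0.1721, 0.2566, 0.1819, 0.1943], E[r] = 0.8547, γ^t·E[r] = 0.293175, running G = 1.916163
t=4: π = [0.1951, 0.1709, 0.2578, 0.1815, 0.1948], E[r] = 0.8585, γ^t·E[r] = 0.206116, running G = 2.122279
t=5: π = [0.1951, 0.1707, 0.2579, 0.1816, 0.1947], E[r] = 0.8596, γ^t·E[r] = 0.144479, running G = 2.266758
t=6: π = [0.1950, 0.1707, 0.2579, 0.1816, 0.1947], E[r] = 0.8598, γ^t·E[r] = 0.101153, running G = 2.367911
t=7: π = [0.1950, 0.1707, 0.2579, 0.1816, 0.1947], E[r] = 0.8597, γ^t·E[r] = 0.070804, running G = 2.438715
t=8: π = [0.1950, 0.1707, 0.2579, 0.1816, 0.1947], E[r] = 0.8597, γ^t·E[r] = 0.049562, running G = 2.488277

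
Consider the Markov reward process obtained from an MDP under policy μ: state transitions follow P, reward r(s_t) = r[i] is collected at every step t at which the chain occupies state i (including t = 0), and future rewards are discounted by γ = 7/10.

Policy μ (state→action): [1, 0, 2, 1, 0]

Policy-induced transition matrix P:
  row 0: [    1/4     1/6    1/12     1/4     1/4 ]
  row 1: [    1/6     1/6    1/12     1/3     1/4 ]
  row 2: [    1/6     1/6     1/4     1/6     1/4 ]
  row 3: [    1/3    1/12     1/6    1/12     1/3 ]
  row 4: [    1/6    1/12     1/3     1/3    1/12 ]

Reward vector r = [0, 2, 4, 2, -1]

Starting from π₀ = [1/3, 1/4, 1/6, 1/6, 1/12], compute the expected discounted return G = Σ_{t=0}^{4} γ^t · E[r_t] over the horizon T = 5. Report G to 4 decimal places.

G = 3.5206

t=0: π = [0.3333, 0.2500, 0.1667, 0.1667, 0.0833], E[r] = 1.4167, γ^t·E[r] = 1.416667, running G = 1.416667
t=1: π = [0.2222, 0.1458, 0.1458, 0.2361, 0.2500], E[r] = 1.0972, γ^t·E[r] = 0.768056, running G = 2.184722
t=2: π = [0.2245, 0.1262, 0.1898, 0.2315, 0.2280], E[r] = 1.2465, γ^t·E[r] = 0.610799, running G = 2.795521
t=3: π = [0.2240, 0.1284, 0.1913, 0.2251, 0.2313], E[r] = 1.2407, γ^t·E[r] = 0.425574, running G = 3.221095
t=4: π = [0.2228, 0.1286, 0.1918, 0.2265, 0.2302], E[r] = 1.2473, γ^t·E[r] = 0.299465, running G = 3.520560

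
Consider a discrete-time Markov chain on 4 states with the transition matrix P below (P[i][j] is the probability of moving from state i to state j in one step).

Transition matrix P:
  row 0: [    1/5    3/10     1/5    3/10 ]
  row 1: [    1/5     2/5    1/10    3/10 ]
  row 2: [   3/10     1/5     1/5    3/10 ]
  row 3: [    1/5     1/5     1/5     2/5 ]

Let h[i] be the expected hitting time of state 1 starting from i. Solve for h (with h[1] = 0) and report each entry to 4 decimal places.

First-step conditioning: h[1] = 0; for i ≠ 1, h[i] = 1 + Σ_k P[i][k]·h[k].
  h[0] = 1 + 1/5·h[0] + 1/5·h[2] + 3/10·h[3]
  h[2] = 1 + 3/10·h[0] + 1/5·h[2] + 3/10·h[3]
  h[3] = 1 + 1/5·h[0] + 1/5·h[2] + 2/5·h[3]
Solving the 3×3 linear system over states ≠ 1 gives exactly h = [150/37, 0, 165/37, 500/111] (h[1] = 0 is the target).

h = [4.0541, 0.0000, 4.4595, 4.5045]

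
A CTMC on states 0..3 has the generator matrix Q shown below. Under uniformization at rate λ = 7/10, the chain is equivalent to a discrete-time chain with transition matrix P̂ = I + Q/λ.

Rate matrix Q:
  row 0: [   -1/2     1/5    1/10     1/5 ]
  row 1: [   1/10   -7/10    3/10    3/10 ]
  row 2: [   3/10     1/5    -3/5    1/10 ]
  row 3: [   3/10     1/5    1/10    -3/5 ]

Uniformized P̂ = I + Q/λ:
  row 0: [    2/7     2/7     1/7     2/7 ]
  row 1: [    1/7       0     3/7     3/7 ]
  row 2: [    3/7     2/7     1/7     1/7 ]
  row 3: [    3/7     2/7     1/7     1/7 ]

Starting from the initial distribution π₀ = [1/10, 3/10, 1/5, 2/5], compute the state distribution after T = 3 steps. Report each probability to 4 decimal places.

π = [0.3169, 0.2204, 0.2082, 0.2545]

t=0: π = [0.1000, 0.3000, 0.2000, 0.4000]
t=1: π = [0.3286, 0.2000, 0.2286, 0.2429]
t=2: π = [0.3245, 0.2286, 0.2000, 0.2469]
t=3: π = [0.3169, 0.2204, 0.2082, 0.2545]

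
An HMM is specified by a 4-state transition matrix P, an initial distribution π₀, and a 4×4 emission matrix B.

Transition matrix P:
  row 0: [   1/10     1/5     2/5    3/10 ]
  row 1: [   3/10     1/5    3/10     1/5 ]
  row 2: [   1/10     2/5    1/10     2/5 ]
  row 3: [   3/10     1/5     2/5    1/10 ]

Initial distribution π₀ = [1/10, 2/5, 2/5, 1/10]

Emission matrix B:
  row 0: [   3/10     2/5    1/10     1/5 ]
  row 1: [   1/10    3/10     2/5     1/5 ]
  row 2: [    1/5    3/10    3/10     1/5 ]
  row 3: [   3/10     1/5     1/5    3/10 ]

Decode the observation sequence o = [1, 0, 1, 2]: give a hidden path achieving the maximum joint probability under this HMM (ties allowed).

t=0: δ = [4.000e-02, 1.200e-01, 1.200e-01, 2.000e-02]  (obs o_0=1)
t=1: δ = [1.080e-02, 4.800e-03, 7.200e-03, 1.440e-02]  ψ = [1, 2, 1, 2]  (obs o_1=0)
t=2: δ = [1.728e-03, 8.640e-04, 1.728e-03, 6.480e-04]  ψ = [3, 2, 3, 0]  (obs o_2=1)
t=3: δ = [2.592e-05, 2.765e-04, 2.074e-04, 1.382e-04]  ψ = [1, 2, 0, 2]  (obs o_3=2)
backtrack: best end state = 1; path = [2, 3, 2, 1]

path = [2, 3, 2, 1]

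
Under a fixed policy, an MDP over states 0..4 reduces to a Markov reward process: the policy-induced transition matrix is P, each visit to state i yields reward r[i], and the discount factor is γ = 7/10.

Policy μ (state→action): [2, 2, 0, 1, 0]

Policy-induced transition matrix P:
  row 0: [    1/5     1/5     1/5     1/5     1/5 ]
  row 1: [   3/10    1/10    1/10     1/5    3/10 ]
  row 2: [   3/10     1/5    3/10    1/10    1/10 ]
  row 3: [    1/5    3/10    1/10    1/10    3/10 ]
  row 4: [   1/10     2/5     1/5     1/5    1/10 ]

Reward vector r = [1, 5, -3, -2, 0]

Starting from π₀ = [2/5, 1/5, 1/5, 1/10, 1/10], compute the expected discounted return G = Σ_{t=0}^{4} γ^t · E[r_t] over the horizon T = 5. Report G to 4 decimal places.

t=0: π = [0.4000, 0.2000, 0.2000, 0.1000, 0.1000], E[r] = 0.6000, γ^t·E[r] = 0.600000, running G = 0.600000
t=1: π = [0.2300, 0.2100, 0.1900, 0.1700, 0.2000], E[r] = 0.3700, γ^t·E[r] = 0.259000, running G = 0.859000
t=2: π = [0.2200, 0.2360, 0.1810, 0.1640, 0.1990], E[r] = 0.5290, γ^t·E[r] = 0.259210, running G = 1.118210
t=3: π = [0.2218, 0.2326, 0.1781, 0.1655, 0.2020], E[r] = 0.5195, γ^t·E[r] = 0.178189, running G = 1.296399
t=4: π = [0.2209, 0.2337, 0.1780, 0.1656, 0.2018], E[r] = 0.5240, γ^t·E[r] = 0.125822, running G = 1.422221

G = 1.4222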